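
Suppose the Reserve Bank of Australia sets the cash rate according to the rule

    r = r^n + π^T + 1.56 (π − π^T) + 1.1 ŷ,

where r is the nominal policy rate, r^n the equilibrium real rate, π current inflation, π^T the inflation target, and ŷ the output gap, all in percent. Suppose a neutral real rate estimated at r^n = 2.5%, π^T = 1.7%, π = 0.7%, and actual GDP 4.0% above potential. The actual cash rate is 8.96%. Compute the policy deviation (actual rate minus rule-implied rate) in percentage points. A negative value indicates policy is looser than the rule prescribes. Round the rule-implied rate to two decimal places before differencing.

1.92 pp

Output 4.0% above potential → ŷ = 4.0.
r = 2.5 + 1.7 + 1.56 × (0.7 − 1.7) + 1.1 × 4.0
   = 2.5 + 1.7 − 1.56 + 4.4 = 7.04
Deviation = 8.96 − 7.04 = 1.92 pp.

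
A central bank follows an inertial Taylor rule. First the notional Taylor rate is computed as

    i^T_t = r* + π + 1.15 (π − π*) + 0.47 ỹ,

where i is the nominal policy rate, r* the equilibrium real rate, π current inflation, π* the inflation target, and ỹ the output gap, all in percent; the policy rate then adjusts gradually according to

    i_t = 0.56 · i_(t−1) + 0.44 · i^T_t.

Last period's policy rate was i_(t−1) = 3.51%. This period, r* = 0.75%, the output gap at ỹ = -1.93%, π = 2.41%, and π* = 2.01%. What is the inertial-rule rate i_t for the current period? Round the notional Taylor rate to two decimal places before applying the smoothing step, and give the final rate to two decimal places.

3.16%

i^T_t = 0.75 + 2.41 + 1.15 × (2.41 − 2.01) + 0.47 × (-1.93)
   = 0.75 + 2.41 + 0.46 − 0.9071 = 2.71
i_t = 0.56 × 3.51 + 0.44 × 2.71 = 1.9656 + 1.1924 = 3.16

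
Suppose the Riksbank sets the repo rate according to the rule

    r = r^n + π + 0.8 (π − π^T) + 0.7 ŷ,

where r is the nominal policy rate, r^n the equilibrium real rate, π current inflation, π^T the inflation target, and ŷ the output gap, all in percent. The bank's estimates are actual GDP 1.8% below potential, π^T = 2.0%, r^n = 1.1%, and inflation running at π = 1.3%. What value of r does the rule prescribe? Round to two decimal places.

0.58%

Output 1.8% below potential → ŷ = -1.8.
r = 1.1 + 1.3 + 0.8 × (1.3 − 2.0) + 0.7 × (-1.8)
   = 1.1 + 1.3 − 0.56 − 1.26 = 0.58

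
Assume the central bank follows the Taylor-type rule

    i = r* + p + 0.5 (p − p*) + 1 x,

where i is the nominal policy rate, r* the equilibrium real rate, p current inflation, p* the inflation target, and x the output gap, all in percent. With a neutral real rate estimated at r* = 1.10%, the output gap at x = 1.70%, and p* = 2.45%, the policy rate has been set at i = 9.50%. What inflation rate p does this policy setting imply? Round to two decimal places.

5.28%

Collecting p: i = r* + (1 + 0.5) p − 0.5 p* + 1 x
1.5 p = 9.50 − 1.10 + 0.5 × 2.45 − 1 × 1.70 = 7.925
p = 7.925 / 1.5 = 5.28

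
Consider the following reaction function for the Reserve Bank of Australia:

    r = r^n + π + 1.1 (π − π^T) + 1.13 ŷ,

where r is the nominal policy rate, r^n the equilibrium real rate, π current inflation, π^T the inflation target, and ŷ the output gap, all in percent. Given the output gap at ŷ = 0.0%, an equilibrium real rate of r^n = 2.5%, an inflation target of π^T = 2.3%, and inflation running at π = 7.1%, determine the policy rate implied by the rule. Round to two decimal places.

14.88%

r = 2.5 + 7.1 + 1.1 × (7.1 − 2.3) + 1.13 × 0.0
   = 2.5 + 7.1 + 5.28 + 0 = 14.88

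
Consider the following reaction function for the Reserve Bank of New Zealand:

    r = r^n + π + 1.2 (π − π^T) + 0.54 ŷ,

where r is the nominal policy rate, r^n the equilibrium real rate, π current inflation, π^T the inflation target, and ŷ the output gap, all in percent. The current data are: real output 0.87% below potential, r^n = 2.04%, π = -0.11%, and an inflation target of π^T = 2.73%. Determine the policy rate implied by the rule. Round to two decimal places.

Output 0.87% below potential → ŷ = -0.87.
r = 2.04 + (-0.11) + 1.2 × (-0.11 − 2.73) + 0.54 × (-0.87)
   = 2.04 − 0.11 − 3.408 − 0.4698 = -1.95

-1.95%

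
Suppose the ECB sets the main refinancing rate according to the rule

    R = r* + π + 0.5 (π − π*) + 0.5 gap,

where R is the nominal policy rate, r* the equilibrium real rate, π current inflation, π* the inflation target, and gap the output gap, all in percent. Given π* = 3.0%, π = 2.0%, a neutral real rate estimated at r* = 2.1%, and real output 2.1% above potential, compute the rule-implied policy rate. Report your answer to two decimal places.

Output 2.1% above potential → gap = 2.1.
R = 2.1 + 2.0 + 0.5 × (2.0 − 3.0) + 0.5 × 2.1
   = 2.1 + 2 − 0.5 + 1.05 = 4.65

4.65%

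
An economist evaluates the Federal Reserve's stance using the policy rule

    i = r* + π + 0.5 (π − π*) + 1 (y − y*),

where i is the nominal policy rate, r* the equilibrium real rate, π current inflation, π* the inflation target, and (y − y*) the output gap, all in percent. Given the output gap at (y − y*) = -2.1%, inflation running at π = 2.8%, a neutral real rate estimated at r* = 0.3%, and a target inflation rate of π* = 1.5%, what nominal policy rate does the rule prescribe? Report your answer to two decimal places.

i = 0.3 + 2.8 + 0.5 × (2.8 − 1.5) + 1 × (-2.1)
   = 0.3 + 2.8 + 0.65 − 2.1 = 1.65

1.65%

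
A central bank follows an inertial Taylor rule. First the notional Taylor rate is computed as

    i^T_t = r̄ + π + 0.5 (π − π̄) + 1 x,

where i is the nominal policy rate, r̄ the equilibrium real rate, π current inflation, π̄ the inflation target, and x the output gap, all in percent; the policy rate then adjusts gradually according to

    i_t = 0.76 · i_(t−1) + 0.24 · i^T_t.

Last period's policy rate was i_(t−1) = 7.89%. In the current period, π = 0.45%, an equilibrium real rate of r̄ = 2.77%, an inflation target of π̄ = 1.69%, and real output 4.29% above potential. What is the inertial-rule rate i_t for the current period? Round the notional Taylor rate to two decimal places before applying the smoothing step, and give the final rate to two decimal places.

7.65%

Output 4.29% above potential → x = 4.29.
i^T_t = 2.77 + 0.45 + 0.5 × (0.45 − 1.69) + 1 × 4.29
   = 2.77 + 0.45 − 0.62 + 4.29 = 6.89
i_t = 0.76 × 7.89 + 0.24 × 6.89 = 5.9964 + 1.6536 = 7.65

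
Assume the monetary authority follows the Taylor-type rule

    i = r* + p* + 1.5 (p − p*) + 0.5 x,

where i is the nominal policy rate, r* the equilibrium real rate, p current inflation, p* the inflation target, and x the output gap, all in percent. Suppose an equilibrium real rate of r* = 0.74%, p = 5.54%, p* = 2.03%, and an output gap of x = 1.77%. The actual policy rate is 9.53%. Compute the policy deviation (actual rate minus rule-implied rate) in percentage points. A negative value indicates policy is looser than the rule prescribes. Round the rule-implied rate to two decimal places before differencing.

0.61 pp

i = 0.74 + 2.03 + 1.5 × (5.54 − 2.03) + 0.5 × 1.77
   = 0.74 + 2.03 + 5.265 + 0.885 = 8.92
Deviation = 9.53 − 8.92 = 0.61 pp.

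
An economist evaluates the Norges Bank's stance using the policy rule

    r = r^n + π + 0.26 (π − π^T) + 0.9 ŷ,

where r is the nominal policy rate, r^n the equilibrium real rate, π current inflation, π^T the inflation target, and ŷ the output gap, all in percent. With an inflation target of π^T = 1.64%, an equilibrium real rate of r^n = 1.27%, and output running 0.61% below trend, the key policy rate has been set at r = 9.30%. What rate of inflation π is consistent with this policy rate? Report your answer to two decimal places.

Output 0.61% below potential → ŷ = -0.61.
Collecting π: r = r^n + (1 + 0.26) π − 0.26 π^T + 0.9 ŷ
1.26 π = 9.30 − 1.27 + 0.26 × 1.64 − 0.9 × (-0.61) = 9.0054
π = 9.0054 / 1.26 = 7.15

7.15%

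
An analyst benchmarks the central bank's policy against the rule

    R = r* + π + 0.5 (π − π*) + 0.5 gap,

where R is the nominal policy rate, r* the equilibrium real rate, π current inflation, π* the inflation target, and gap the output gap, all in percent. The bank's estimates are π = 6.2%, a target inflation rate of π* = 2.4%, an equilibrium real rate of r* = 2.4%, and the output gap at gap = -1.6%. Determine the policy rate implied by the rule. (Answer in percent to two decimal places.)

R = 2.4 + 6.2 + 0.5 × (6.2 − 2.4) + 0.5 × (-1.6)
   = 2.4 + 6.2 + 1.9 − 0.8 = 9.70

9.70%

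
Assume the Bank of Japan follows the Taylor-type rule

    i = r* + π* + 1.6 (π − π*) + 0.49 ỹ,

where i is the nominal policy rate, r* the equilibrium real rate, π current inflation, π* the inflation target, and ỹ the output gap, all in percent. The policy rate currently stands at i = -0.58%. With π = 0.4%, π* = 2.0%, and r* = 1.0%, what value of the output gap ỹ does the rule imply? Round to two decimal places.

-2.08%

0.49 ỹ = -0.58 − 1.0 − 2.0 − 1.6 × (0.4 − 2.0) = -1.02
ỹ = -1.02 / 0.49 = -2.08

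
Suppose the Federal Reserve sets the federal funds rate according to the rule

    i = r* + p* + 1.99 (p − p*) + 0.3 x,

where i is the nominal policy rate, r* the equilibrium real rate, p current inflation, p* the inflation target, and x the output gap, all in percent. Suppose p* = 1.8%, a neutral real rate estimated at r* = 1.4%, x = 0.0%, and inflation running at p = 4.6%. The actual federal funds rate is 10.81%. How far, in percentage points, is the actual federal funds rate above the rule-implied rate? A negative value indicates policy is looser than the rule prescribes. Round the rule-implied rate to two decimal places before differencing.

i = 1.4 + 1.8 + 1.99 × (4.6 − 1.8) + 0.3 × 0.0
   = 1.4 + 1.8 + 5.572 + 0 = 8.77
Deviation = 10.81 − 8.77 = 2.04 pp.

2.04 pp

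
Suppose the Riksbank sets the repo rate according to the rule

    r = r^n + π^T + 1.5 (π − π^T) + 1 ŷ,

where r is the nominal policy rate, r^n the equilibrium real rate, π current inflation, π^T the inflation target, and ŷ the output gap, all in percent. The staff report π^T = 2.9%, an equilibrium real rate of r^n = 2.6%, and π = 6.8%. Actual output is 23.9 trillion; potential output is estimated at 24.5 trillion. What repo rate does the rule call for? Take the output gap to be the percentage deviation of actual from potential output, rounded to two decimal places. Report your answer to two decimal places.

Output gap = 100 × (23.9 − 24.5) / 24.5 = -2.45%.
r = 2.60 + 2.90 + 1.5 × (6.80 − 2.90) + 1 × (-2.45)
   = 2.60 + 2.9 + 5.85 − 2.45 = 8.90

8.90%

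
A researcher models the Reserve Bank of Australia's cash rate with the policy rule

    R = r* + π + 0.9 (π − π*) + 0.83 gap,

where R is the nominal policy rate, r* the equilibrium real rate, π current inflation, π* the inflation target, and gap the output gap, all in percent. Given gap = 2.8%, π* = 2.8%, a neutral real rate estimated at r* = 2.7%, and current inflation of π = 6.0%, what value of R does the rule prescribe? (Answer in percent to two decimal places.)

13.90%

R = 2.7 + 6.0 + 0.9 × (6.0 − 2.8) + 0.83 × 2.8
   = 2.7 + 6 + 2.88 + 2.324 = 13.90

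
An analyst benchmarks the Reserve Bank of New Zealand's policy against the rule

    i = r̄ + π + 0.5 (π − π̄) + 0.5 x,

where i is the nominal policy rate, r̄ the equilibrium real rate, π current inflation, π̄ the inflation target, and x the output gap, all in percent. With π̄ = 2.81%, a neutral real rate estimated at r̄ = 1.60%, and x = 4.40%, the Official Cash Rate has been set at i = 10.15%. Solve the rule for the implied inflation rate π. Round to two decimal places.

5.17%

Collecting π: i = r̄ + (1 + 0.5) π − 0.5 π̄ + 0.5 x
1.5 π = 10.15 − 1.60 + 0.5 × 2.81 − 0.5 × 4.40 = 7.755
π = 7.755 / 1.5 = 5.17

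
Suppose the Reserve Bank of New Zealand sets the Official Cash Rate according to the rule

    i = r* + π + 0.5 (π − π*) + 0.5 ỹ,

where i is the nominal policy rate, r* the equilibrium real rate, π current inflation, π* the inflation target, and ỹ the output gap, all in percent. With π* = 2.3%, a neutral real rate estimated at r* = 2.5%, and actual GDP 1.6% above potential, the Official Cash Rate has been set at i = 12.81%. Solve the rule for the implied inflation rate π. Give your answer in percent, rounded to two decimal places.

7.11%

Output 1.6% above potential → ỹ = 1.6.
Collecting π: i = r* + (1 + 0.5) π − 0.5 π* + 0.5 ỹ
1.5 π = 12.81 − 2.5 + 0.5 × 2.3 − 0.5 × 1.6 = 10.66
π = 10.66 / 1.5 = 7.11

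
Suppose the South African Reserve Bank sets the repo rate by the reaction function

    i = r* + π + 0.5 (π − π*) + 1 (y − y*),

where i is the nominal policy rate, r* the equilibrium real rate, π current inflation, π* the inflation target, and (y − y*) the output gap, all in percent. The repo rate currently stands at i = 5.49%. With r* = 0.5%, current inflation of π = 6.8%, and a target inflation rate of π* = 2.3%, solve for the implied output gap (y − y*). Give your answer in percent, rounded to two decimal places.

1 (y − y*) = 5.49 − 0.5 − 6.8 − 0.5 × (6.8 − 2.3) = -4.06
(y − y*) = -4.06 / 1 = -4.06

-4.06%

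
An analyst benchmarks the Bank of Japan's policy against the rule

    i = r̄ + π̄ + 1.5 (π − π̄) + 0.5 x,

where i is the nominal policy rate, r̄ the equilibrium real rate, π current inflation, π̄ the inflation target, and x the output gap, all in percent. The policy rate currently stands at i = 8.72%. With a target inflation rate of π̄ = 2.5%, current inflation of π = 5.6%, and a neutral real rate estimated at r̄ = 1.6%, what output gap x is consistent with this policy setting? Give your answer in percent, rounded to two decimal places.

-0.06%

0.5 x = 8.72 − 1.6 − 2.5 − 1.5 × (5.6 − 2.5) = -0.03
x = -0.03 / 0.5 = -0.06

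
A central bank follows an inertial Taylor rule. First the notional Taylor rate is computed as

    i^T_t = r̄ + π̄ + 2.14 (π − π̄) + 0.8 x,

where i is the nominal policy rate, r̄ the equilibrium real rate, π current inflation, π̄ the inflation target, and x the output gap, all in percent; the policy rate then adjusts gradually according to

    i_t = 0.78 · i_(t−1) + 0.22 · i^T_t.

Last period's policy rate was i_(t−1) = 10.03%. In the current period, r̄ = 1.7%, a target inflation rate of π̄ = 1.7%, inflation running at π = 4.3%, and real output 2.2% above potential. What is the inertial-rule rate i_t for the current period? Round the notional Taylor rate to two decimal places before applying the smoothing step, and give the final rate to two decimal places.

Output 2.2% above potential → x = 2.2.
i^T_t = 1.7 + 1.7 + 2.14 × (4.3 − 1.7) + 0.8 × 2.2
   = 1.7 + 1.7 + 5.564 + 1.76 = 10.72
i_t = 0.78 × 10.03 + 0.22 × 10.72 = 7.8234 + 2.3584 = 10.18

10.18%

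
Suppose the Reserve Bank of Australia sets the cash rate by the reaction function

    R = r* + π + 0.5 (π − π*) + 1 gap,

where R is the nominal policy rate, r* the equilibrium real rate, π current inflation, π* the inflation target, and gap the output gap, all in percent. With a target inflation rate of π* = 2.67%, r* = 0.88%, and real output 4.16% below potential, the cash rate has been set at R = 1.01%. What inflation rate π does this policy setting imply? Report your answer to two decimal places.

Output 4.16% below potential → gap = -4.16.
Collecting π: R = r* + (1 + 0.5) π − 0.5 π* + 1 gap
1.5 π = 1.01 − 0.88 + 0.5 × 2.67 − 1 × (-4.16) = 5.625
π = 5.625 / 1.5 = 3.75

3.75%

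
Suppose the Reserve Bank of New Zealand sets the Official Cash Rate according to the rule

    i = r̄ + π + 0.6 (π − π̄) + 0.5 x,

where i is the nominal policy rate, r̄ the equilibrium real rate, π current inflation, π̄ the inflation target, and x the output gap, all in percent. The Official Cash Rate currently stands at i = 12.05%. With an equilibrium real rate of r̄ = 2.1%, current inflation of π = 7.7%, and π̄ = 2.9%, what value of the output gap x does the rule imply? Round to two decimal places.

0.5 x = 12.05 − 2.1 − 7.7 − 0.6 × (7.7 − 2.9) = -0.63
x = -0.63 / 0.5 = -1.26

-1.26%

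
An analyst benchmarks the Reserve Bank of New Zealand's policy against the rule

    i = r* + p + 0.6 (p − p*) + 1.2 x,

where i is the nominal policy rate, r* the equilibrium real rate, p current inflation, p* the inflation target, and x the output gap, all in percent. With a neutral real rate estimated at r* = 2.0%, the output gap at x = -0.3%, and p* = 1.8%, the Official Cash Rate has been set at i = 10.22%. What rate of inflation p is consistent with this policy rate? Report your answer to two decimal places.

Collecting p: i = r* + (1 + 0.6) p − 0.6 p* + 1.2 x
1.6 p = 10.22 − 2.0 + 0.6 × 1.8 − 1.2 × (-0.3) = 9.66
p = 9.66 / 1.6 = 6.04

6.04%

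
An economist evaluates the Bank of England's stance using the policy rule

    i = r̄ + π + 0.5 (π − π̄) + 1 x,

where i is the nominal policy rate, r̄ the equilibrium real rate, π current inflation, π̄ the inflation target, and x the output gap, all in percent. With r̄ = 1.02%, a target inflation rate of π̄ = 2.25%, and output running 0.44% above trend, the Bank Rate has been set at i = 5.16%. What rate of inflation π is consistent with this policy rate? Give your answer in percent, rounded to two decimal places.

3.22%

Output 0.44% above potential → x = 0.44.
Collecting π: i = r̄ + (1 + 0.5) π − 0.5 π̄ + 1 x
1.5 π = 5.16 − 1.02 + 0.5 × 2.25 − 1 × 0.44 = 4.825
π = 4.825 / 1.5 = 3.22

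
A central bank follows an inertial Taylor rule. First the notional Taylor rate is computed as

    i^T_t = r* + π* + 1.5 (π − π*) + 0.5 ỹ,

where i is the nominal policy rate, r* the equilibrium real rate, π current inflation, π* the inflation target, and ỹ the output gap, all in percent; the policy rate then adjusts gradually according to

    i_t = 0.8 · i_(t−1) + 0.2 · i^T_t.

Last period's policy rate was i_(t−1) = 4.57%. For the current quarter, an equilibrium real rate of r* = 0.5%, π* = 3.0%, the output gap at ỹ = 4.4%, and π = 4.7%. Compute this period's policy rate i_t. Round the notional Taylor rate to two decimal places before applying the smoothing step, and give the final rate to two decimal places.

i^T_t = 0.5 + 3.0 + 1.5 × (4.7 − 3.0) + 0.5 × 4.4
   = 0.5 + 3 + 2.55 + 2.2 = 8.25
i_t = 0.8 × 4.57 + 0.2 × 8.25 = 3.656 + 1.65 = 5.31

5.31%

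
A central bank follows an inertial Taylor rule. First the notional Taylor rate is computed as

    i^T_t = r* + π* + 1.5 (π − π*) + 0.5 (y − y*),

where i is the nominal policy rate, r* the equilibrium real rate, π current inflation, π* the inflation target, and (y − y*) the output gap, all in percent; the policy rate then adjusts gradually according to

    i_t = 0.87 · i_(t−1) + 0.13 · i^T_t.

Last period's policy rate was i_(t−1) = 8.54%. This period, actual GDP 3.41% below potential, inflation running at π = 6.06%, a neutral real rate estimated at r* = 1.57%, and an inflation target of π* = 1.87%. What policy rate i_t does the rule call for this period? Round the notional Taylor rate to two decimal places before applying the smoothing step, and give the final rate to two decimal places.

8.47%

Output 3.41% below potential → (y − y*) = -3.41.
i^T_t = 1.57 + 1.87 + 1.5 × (6.06 − 1.87) + 0.5 × (-3.41)
   = 1.57 + 1.87 + 6.285 − 1.705 = 8.02
i_t = 0.87 × 8.54 + 0.13 × 8.02 = 7.4298 + 1.0426 = 8.47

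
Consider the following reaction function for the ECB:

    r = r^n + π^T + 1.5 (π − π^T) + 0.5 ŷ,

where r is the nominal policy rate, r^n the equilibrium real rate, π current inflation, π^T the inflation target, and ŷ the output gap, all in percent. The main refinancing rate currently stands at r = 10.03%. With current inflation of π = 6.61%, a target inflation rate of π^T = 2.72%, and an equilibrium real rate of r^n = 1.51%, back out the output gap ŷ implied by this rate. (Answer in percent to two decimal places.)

-0.07%

0.5 ŷ = 10.03 − 1.51 − 2.72 − 1.5 × (6.61 − 2.72) = -0.035
ŷ = -0.035 / 0.5 = -0.07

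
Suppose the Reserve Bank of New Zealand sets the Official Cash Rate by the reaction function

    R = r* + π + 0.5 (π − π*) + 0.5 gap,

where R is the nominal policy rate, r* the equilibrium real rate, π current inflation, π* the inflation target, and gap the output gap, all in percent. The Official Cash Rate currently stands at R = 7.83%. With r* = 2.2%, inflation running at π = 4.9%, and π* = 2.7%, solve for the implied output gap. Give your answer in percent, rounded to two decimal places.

0.5 gap = 7.83 − 2.2 − 4.9 − 0.5 × (4.9 − 2.7) = -0.37
gap = -0.37 / 0.5 = -0.74

-0.74%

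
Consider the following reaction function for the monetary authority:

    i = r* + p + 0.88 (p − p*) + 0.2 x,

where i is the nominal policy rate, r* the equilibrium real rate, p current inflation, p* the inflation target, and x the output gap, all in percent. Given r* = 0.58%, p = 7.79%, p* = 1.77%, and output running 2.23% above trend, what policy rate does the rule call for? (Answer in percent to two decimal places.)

14.11%

Output 2.23% above potential → x = 2.23.
i = 0.58 + 7.79 + 0.88 × (7.79 − 1.77) + 0.2 × 2.23
   = 0.58 + 7.79 + 5.2976 + 0.446 = 14.11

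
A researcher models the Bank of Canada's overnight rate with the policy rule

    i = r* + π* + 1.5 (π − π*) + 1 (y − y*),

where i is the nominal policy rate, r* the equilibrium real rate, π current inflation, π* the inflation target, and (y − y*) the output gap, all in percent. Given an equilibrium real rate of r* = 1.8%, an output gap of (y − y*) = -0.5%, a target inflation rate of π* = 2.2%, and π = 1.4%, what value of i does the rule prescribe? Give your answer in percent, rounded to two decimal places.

2.30%

i = 1.8 + 2.2 + 1.5 × (1.4 − 2.2) + 1 × (-0.5)
   = 1.8 + 2.2 − 1.2 − 0.5 = 2.30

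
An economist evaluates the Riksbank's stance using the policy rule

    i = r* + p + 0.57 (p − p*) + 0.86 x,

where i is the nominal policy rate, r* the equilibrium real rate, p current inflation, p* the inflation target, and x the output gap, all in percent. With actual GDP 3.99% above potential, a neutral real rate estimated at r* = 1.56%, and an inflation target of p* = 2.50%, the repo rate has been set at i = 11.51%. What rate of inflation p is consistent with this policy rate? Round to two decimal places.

5.06%

Output 3.99% above potential → x = 3.99.
Collecting p: i = r* + (1 + 0.57) p − 0.57 p* + 0.86 x
1.57 p = 11.51 − 1.56 + 0.57 × 2.50 − 0.86 × 3.99 = 7.9436
p = 7.9436 / 1.57 = 5.06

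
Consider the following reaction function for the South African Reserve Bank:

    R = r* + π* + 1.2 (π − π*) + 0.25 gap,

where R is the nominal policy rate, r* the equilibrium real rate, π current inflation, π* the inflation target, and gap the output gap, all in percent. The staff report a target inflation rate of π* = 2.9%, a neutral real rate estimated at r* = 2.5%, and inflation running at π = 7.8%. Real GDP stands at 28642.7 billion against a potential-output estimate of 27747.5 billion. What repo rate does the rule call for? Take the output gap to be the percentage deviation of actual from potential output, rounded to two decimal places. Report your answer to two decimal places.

12.09%

Output gap = 100 × (28642.7 − 27747.5) / 27747.5 = 3.23%.
R = 2.50 + 2.90 + 1.2 × (7.80 − 2.90) + 0.25 × 3.23
   = 2.50 + 2.9 + 5.88 + 0.8075 = 12.09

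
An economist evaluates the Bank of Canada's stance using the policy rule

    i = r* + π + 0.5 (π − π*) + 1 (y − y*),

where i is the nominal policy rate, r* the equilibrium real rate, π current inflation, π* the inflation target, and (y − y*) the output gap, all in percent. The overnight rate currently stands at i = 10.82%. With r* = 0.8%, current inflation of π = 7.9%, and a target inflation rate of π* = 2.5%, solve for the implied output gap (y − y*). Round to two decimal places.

-0.58%

1 (y − y*) = 10.82 − 0.8 − 7.9 − 0.5 × (7.9 − 2.5) = -0.58
(y − y*) = -0.58 / 1 = -0.58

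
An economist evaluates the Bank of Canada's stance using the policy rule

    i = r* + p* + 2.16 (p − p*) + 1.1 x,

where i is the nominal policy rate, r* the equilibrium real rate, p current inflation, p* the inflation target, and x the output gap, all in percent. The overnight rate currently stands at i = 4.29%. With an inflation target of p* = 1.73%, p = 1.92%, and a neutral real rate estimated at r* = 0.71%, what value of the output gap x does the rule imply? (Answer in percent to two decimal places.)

1.31%

1.1 x = 4.29 − 0.71 − 1.73 − 2.16 × (1.92 − 1.73) = 1.4396
x = 1.4396 / 1.1 = 1.31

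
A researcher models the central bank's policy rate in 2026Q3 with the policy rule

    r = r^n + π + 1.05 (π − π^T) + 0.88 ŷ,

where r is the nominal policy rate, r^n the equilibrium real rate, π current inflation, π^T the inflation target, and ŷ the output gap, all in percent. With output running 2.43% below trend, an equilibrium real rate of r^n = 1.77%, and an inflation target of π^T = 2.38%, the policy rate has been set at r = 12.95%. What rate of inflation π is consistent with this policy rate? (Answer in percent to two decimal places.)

7.72%

Output 2.43% below potential → ŷ = -2.43.
Collecting π: r = r^n + (1 + 1.05) π − 1.05 π^T + 0.88 ŷ
2.05 π = 12.95 − 1.77 + 1.05 × 2.38 − 0.88 × (-2.43) = 15.8174
π = 15.8174 / 2.05 = 7.72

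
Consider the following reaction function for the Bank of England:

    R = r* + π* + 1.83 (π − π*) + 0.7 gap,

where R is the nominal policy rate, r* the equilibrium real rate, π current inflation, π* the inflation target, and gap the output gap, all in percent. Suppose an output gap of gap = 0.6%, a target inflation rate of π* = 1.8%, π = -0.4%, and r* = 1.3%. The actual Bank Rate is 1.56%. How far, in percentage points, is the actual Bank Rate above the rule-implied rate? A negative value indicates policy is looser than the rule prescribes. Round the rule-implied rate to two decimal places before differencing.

2.07 pp

R = 1.3 + 1.8 + 1.83 × (-0.4 − 1.8) + 0.7 × 0.6
   = 1.3 + 1.8 − 4.026 + 0.42 = -0.51
Deviation = 1.56 − (-0.51) = 2.07 pp.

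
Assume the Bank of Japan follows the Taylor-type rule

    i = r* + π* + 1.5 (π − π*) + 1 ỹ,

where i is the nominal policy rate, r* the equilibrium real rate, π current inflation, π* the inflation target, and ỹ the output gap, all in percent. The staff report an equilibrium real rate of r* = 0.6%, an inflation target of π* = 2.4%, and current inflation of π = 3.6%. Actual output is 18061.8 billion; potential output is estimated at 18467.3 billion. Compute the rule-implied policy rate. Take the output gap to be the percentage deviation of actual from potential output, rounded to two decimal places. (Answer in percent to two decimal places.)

Output gap = 100 × (18061.8 − 18467.3) / 18467.3 = -2.20%.
i = 0.60 + 2.40 + 1.5 × (3.60 − 2.40) + 1 × (-2.20)
   = 0.60 + 2.4 + 1.8 − 2.2 = 2.60

2.60%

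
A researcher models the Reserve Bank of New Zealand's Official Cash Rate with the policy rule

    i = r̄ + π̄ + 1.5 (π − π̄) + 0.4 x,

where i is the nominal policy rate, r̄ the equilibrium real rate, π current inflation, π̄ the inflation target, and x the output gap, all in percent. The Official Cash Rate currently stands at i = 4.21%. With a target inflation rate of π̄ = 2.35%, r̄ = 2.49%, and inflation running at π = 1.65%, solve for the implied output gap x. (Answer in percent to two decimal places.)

1.05%

0.4 x = 4.21 − 2.49 − 2.35 − 1.5 × (1.65 − 2.35) = 0.42
x = 0.42 / 0.4 = 1.05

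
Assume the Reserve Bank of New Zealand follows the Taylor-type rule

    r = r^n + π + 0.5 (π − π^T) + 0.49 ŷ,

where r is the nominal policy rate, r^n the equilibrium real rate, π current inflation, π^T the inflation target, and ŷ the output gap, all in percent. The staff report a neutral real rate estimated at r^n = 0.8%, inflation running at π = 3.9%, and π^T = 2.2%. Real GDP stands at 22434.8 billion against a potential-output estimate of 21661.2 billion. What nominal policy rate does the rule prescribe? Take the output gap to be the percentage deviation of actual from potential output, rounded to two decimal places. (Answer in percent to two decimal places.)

7.30%

Output gap = 100 × (22434.8 − 21661.2) / 21661.2 = 3.57%.
r = 0.80 + 3.90 + 0.5 × (3.90 − 2.20) + 0.49 × 3.57
   = 0.80 + 3.9 + 0.85 + 1.7493 = 7.30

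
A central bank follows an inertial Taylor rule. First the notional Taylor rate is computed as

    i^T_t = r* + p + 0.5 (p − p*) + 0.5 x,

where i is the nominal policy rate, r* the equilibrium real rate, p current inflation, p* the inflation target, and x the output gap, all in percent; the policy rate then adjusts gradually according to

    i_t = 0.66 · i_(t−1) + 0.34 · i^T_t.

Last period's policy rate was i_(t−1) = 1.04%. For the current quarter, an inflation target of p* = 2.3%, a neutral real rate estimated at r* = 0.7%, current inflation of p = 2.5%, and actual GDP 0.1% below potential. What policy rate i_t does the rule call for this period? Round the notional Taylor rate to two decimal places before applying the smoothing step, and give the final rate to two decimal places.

1.79%

Output 0.1% below potential → x = -0.1.
i^T_t = 0.7 + 2.5 + 0.5 × (2.5 − 2.3) + 0.5 × (-0.1)
   = 0.7 + 2.5 + 0.1 − 0.05 = 3.25
i_t = 0.66 × 1.04 + 0.34 × 3.25 = 0.6864 + 1.105 = 1.79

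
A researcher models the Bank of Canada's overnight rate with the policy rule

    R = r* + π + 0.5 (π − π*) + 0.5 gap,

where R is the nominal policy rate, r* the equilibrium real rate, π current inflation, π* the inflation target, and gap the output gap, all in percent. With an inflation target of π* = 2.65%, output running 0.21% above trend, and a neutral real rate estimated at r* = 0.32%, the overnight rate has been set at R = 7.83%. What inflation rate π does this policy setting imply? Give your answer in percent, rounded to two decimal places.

Output 0.21% above potential → gap = 0.21.
Collecting π: R = r* + (1 + 0.5) π − 0.5 π* + 0.5 gap
1.5 π = 7.83 − 0.32 + 0.5 × 2.65 − 0.5 × 0.21 = 8.73
π = 8.73 / 1.5 = 5.82

5.82%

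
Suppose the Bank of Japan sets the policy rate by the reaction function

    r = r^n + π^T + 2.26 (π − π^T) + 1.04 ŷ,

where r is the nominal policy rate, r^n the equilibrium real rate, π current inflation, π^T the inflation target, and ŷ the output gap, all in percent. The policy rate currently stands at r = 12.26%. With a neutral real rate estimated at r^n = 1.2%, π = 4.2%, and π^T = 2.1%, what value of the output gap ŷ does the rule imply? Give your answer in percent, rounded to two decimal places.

1.04 ŷ = 12.26 − 1.2 − 2.1 − 2.26 × (4.2 − 2.1) = 4.214
ŷ = 4.214 / 1.04 = 4.05

4.05%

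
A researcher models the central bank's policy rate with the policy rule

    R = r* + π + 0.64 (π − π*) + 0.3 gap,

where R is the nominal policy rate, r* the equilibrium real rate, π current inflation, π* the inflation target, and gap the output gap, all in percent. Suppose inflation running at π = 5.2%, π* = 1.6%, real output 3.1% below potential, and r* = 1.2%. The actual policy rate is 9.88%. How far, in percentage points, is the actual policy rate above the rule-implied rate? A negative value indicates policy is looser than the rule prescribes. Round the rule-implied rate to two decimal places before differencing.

2.11 pp

Output 3.1% below potential → gap = -3.1.
R = 1.2 + 5.2 + 0.64 × (5.2 − 1.6) + 0.3 × (-3.1)
   = 1.2 + 5.2 + 2.304 − 0.93 = 7.77
Deviation = 9.88 − 7.77 = 2.11 pp.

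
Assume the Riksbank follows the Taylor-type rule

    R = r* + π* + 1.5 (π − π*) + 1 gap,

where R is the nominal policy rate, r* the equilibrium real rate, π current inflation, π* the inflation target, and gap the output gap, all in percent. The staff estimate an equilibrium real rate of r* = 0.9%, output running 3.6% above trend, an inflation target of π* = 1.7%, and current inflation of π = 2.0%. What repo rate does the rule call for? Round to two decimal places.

6.65%

Output 3.6% above potential → gap = 3.6.
R = 0.9 + 1.7 + 1.5 × (2.0 − 1.7) + 1 × 3.6
   = 0.9 + 1.7 + 0.45 + 3.6 = 6.65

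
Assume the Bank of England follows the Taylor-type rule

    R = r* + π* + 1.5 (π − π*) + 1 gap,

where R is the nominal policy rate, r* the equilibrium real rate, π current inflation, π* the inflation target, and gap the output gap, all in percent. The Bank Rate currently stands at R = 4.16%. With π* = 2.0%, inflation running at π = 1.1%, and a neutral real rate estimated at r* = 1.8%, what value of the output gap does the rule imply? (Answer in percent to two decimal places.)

1.71%

1 gap = 4.16 − 1.8 − 2.0 − 1.5 × (1.1 − 2.0) = 1.71
gap = 1.71 / 1 = 1.71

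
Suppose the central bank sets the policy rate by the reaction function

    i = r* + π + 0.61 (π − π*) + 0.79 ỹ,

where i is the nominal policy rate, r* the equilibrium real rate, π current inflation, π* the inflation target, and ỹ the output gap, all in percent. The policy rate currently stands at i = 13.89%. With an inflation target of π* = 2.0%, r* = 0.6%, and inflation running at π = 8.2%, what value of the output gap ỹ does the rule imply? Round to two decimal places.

1.66%

0.79 ỹ = 13.89 − 0.6 − 8.2 − 0.61 × (8.2 − 2.0) = 1.308
ỹ = 1.308 / 0.79 = 1.66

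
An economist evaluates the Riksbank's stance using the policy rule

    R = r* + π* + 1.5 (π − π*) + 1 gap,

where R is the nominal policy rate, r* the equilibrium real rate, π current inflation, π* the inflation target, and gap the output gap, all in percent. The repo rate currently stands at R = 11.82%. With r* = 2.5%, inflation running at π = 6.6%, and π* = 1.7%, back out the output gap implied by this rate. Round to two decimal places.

1 gap = 11.82 − 2.5 − 1.7 − 1.5 × (6.6 − 1.7) = 0.27
gap = 0.27 / 1 = 0.27

0.27%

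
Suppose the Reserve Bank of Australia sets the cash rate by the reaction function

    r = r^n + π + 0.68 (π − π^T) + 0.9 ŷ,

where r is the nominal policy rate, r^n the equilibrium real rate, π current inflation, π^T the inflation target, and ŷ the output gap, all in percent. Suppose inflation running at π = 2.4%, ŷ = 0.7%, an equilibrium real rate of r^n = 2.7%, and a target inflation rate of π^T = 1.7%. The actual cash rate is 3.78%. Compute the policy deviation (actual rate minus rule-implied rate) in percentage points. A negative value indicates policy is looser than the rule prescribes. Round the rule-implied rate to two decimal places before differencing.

-2.43 pp

r = 2.7 + 2.4 + 0.68 × (2.4 − 1.7) + 0.9 × 0.7
   = 2.7 + 2.4 + 0.476 + 0.63 = 6.21
Deviation = 3.78 − 6.21 = -2.43 pp.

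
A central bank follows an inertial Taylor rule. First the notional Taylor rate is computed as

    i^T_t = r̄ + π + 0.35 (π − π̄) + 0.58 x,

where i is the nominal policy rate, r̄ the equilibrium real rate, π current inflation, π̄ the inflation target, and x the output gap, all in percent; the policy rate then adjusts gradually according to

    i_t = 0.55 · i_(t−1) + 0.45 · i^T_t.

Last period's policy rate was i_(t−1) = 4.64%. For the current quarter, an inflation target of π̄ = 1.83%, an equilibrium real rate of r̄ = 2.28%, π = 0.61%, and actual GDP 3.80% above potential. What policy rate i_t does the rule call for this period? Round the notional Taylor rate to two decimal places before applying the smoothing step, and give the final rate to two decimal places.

Output 3.80% above potential → x = 3.80.
i^T_t = 2.28 + 0.61 + 0.35 × (0.61 − 1.83) + 0.58 × 3.80
   = 2.28 + 0.61 − 0.427 + 2.204 = 4.67
i_t = 0.55 × 4.64 + 0.45 × 4.67 = 2.552 + 2.1015 = 4.65

4.65%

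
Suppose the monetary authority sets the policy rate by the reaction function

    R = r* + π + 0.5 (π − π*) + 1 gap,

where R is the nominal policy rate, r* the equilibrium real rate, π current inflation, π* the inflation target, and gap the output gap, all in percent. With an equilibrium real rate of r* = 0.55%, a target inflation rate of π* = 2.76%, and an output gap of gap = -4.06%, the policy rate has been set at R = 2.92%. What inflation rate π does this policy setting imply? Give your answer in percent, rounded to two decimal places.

5.21%

Collecting π: R = r* + (1 + 0.5) π − 0.5 π* + 1 gap
1.5 π = 2.92 − 0.55 + 0.5 × 2.76 − 1 × (-4.06) = 7.81
π = 7.81 / 1.5 = 5.21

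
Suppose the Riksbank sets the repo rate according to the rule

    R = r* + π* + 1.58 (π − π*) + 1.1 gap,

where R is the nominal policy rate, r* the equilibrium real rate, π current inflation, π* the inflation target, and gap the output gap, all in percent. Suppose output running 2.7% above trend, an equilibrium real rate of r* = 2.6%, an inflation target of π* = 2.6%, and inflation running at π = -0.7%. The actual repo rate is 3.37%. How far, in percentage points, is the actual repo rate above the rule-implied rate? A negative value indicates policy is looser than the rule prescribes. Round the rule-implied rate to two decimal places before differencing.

0.41 pp

Output 2.7% above potential → gap = 2.7.
R = 2.6 + 2.6 + 1.58 × (-0.7 − 2.6) + 1.1 × 2.7
   = 2.6 + 2.6 − 5.214 + 2.97 = 2.96
Deviation = 3.37 − 2.96 = 0.41 pp.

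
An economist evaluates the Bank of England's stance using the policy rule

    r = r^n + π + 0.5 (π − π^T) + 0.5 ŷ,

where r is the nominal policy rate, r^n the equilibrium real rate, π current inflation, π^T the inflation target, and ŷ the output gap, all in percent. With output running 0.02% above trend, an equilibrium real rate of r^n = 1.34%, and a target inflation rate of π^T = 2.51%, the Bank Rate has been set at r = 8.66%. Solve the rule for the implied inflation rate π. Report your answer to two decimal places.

5.71%

Output 0.02% above potential → ŷ = 0.02.
Collecting π: r = r^n + (1 + 0.5) π − 0.5 π^T + 0.5 ŷ
1.5 π = 8.66 − 1.34 + 0.5 × 2.51 − 0.5 × 0.02 = 8.565
π = 8.565 / 1.5 = 5.71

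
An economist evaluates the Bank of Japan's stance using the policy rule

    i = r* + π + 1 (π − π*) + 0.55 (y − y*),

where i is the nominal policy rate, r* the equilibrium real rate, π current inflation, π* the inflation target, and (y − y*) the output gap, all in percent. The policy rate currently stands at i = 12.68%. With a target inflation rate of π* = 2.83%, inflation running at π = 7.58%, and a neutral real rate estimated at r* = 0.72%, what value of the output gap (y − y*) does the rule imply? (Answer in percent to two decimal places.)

-0.67%

0.55 (y − y*) = 12.68 − 0.72 − 7.58 − 1 × (7.58 − 2.83) = -0.37
(y − y*) = -0.37 / 0.55 = -0.67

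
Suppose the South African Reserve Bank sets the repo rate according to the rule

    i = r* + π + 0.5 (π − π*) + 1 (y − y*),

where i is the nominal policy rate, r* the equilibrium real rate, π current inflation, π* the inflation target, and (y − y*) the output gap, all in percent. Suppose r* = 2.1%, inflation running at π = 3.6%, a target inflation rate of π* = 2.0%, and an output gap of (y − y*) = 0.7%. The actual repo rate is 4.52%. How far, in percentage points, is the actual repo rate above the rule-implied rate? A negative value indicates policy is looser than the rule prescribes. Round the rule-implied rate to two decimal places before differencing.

i = 2.1 + 3.6 + 0.5 × (3.6 − 2.0) + 1 × 0.7
   = 2.1 + 3.6 + 0.8 + 0.7 = 7.20
Deviation = 4.52 − 7.20 = -2.68 pp.

-2.68 pp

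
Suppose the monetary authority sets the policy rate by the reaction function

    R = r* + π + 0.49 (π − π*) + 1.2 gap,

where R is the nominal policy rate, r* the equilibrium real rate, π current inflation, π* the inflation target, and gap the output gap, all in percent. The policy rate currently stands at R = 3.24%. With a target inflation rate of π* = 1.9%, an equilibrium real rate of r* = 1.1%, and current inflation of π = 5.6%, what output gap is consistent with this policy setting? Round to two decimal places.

-4.39%

1.2 gap = 3.24 − 1.1 − 5.6 − 0.49 × (5.6 − 1.9) = -5.273
gap = -5.273 / 1.2 = -4.39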